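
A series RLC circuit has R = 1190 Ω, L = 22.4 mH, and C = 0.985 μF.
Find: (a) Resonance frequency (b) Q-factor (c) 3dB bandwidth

Step 1 — Resonance: ω₀ = 1/√(LC) = 1/√(0.0224·9.85e-07) = 6732 rad/s.
Step 2 — f₀ = ω₀/(2π) = 1071 Hz.
Step 3 — Series Q: Q = ω₀L/R = 6732·0.0224/1190 = 0.1267.
Step 4 — Bandwidth: Δω = ω₀/Q = 5.312e+04 rad/s; BW = Δω/(2π) = 8455 Hz.

(a) f₀ = 1071 Hz  (b) Q = 0.1267  (c) BW = 8455 Hz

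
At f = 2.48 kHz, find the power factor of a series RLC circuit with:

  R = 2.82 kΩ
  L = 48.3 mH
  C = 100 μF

Step 1 — Angular frequency: ω = 2π·f = 2π·2480 = 1.558e+04 rad/s.
Step 2 — Component impedances:
  R: Z = R = 2820 Ω
  L: Z = jωL = j·1.558e+04·0.0483 = 0 + j752.6 Ω
  C: Z = 1/(jωC) = -j/(ω·C) = 0 - j0.6418 Ω
Step 3 — Series combination: Z_total = R + L + C = 2820 + j752 Ω = 2919∠14.9° Ω.
Step 4 — Power factor: PF = cos(φ) = Re(Z)/|Z| = 2820/2918.5 = 0.9662.
Step 5 — Type: Im(Z) = 752 ⇒ lagging (phase φ = 14.9°).

PF = 0.9662 (lagging, φ = 14.9°)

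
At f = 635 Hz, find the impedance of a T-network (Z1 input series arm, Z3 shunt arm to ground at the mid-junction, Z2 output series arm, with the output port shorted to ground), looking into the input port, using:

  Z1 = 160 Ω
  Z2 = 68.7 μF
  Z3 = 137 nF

Step 1 — Angular frequency: ω = 2π·f = 2π·635 = 3990 rad/s.
Step 2 — Component impedances:
  Z1: Z = R = 160 Ω
  Z2: Z = 1/(jωC) = -j/(ω·C) = 0 - j3.648 Ω
  Z3: Z = 1/(jωC) = -j/(ω·C) = 0 - j1829 Ω
Step 3 — With the output port shorted to ground, the output series arm Z2 runs from the junction to ground; the shunt arm Z3 also runs from the junction to ground. They appear in parallel: Z3 || Z2 = 0 - j3.641 Ω.
Step 4 — Series with input arm Z1: Z_in = Z1 + (Z3 || Z2) = 160 - j3.641 Ω = 160∠-1.3° Ω.

Z = 160 - j3.641 Ω = 160∠-1.3° Ω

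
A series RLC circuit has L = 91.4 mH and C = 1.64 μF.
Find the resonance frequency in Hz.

Step 1 — Resonance condition Im(Z)=0 gives ω₀ = 1/√(LC).
Step 2 — ω₀ = 1/√(0.0914·1.64e-06) = 2583 rad/s.
Step 3 — f₀ = ω₀/(2π) = 411.1 Hz.

f₀ = 411.1 Hz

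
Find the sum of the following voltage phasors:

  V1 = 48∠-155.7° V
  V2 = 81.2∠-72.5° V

Step 1 — Convert each phasor to rectangular form:
  V1 = 48·(cos(-155.7°) + j·sin(-155.7°)) = -43.75 - j19.75 V
  V2 = 81.2·(cos(-72.5°) + j·sin(-72.5°)) = 24.42 - j77.44 V
Step 2 — Sum components: V_total = -19.33 - j97.19 V.
Step 3 — Convert to polar: |V_total| = 99.1 V, ∠V_total = -101.2°.

V_total = 99.1∠-101.2° V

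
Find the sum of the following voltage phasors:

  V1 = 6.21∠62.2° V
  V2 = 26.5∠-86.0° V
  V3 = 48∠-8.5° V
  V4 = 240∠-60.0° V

Step 1 — Convert each phasor to rectangular form:
  V1 = 6.21·(cos(62.2°) + j·sin(62.2°)) = 2.896 + j5.493 V
  V2 = 26.5·(cos(-86.0°) + j·sin(-86.0°)) = 1.849 - j26.44 V
  V3 = 48·(cos(-8.5°) + j·sin(-8.5°)) = 47.47 - j7.095 V
  V4 = 240·(cos(-60.0°) + j·sin(-60.0°)) = 120 - j207.8 V
Step 2 — Sum components: V_total = 172.2 - j235.9 V.
Step 3 — Convert to polar: |V_total| = 292.1 V, ∠V_total = -53.9°.

V_total = 292.1∠-53.9° V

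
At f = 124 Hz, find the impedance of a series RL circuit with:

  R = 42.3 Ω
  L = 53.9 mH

Step 1 — Angular frequency: ω = 2π·f = 2π·124 = 779.1 rad/s.
Step 2 — Component impedances:
  R: Z = R = 42.3 Ω
  L: Z = jωL = j·779.1·0.0539 = 0 + j41.99 Ω
Step 3 — Series combination: Z_total = R + L = 42.3 + j41.99 Ω = 59.61∠44.8° Ω.

Z = 42.3 + j41.99 Ω = 59.61∠44.8° Ω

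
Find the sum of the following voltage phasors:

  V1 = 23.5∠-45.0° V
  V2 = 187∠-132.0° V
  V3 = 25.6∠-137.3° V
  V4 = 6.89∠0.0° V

Step 1 — Convert each phasor to rectangular form:
  V1 = 23.5·(cos(-45.0°) + j·sin(-45.0°)) = 16.62 - j16.62 V
  V2 = 187·(cos(-132.0°) + j·sin(-132.0°)) = -125.1 - j139 V
  V3 = 25.6·(cos(-137.3°) + j·sin(-137.3°)) = -18.81 - j17.36 V
  V4 = 6.89·(cos(0.0°) + j·sin(0.0°)) = 6.89 V
Step 2 — Sum components: V_total = -120.4 - j172.9 V.
Step 3 — Convert to polar: |V_total| = 210.7 V, ∠V_total = -124.9°.

V_total = 210.7∠-124.9° V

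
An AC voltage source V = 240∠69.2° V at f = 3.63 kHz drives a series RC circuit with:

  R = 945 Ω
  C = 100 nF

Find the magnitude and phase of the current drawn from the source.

Step 1 — Angular frequency: ω = 2π·f = 2π·3630 = 2.281e+04 rad/s.
Step 2 — Component impedances:
  R: Z = R = 945 Ω
  C: Z = 1/(jωC) = -j/(ω·C) = 0 - j438.4 Ω
Step 3 — Series combination: Z_total = R + C = 945 - j438.4 Ω = 1042∠-24.9° Ω.
Step 4 — Source phasor: V = 240∠69.2° V = 85.23 + j224.4 V.
Step 5 — Ohm's law: I = V / Z_total = (85.23 + j224.4) / (945 - j438.4) = -0.01643 + j0.2298 A.
Step 6 — Convert to polar: |I| = 0.2304 A, ∠I = 94.1°.

I = 0.2304∠94.1° A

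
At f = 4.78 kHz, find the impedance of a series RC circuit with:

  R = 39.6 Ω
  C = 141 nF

Step 1 — Angular frequency: ω = 2π·f = 2π·4780 = 3.003e+04 rad/s.
Step 2 — Component impedances:
  R: Z = R = 39.6 Ω
  C: Z = 1/(jωC) = -j/(ω·C) = 0 - j236.1 Ω
Step 3 — Series combination: Z_total = R + C = 39.6 - j236.1 Ω = 239.4∠-80.5° Ω.

Z = 39.6 - j236.1 Ω = 239.4∠-80.5° Ω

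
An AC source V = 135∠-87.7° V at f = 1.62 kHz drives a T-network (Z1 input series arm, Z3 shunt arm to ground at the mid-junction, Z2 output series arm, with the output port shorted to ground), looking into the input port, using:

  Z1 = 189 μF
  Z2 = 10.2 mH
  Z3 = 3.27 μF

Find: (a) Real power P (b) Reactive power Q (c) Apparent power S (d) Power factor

Step 1 — Angular frequency: ω = 2π·f = 2π·1620 = 1.018e+04 rad/s.
Step 2 — Component impedances:
  Z1: Z = 1/(jωC) = -j/(ω·C) = 0 - j0.5198 Ω
  Z2: Z = jωL = j·1.018e+04·0.0102 = 0 + j103.8 Ω
  Z3: Z = 1/(jωC) = -j/(ω·C) = 0 - j30.04 Ω
Step 3 — With the output port shorted to ground, the output series arm Z2 runs from the junction to ground; the shunt arm Z3 also runs from the junction to ground. They appear in parallel: Z3 || Z2 = 0 - j42.28 Ω.
Step 4 — Series with input arm Z1: Z_in = Z1 + (Z3 || Z2) = 0 - j42.8 Ω = 42.8∠-90.0° Ω.
Step 5 — Source phasor: V = 135∠-87.7° V = 5.418 - j134.9 V.
Step 6 — Current: I = V / Z = 3.152 + j0.1266 A = 3.154∠2.3° A.
Step 7 — Complex power: S = V·I* = 0 - j425.8 VA.
Step 8 — Real power: P = Re(S) = 0 W.
Step 9 — Reactive power: Q = Im(S) = -425.8 VAR.
Step 10 — Apparent power: |S| = 425.8 VA.
Step 11 — Power factor: PF = P/|S| = 0 (leading).

(a) P = 0 W  (b) Q = -425.8 VAR  (c) S = 425.8 VA  (d) PF = 0 (leading)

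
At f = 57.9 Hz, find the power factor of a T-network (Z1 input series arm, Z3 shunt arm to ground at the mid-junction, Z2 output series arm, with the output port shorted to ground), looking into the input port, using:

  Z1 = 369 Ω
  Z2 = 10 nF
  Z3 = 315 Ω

Step 1 — Angular frequency: ω = 2π·f = 2π·57.9 = 363.8 rad/s.
Step 2 — Component impedances:
  Z1: Z = R = 369 Ω
  Z2: Z = 1/(jωC) = -j/(ω·C) = 0 - j2.749e+05 Ω
  Z3: Z = R = 315 Ω
Step 3 — With the output port shorted to ground, the output series arm Z2 runs from the junction to ground; the shunt arm Z3 also runs from the junction to ground. They appear in parallel: Z3 || Z2 = 315 - j0.361 Ω.
Step 4 — Series with input arm Z1: Z_in = Z1 + (Z3 || Z2) = 684 - j0.361 Ω = 684∠-0.0° Ω.
Step 5 — Power factor: PF = cos(φ) = Re(Z)/|Z| = 684/684 = 1.
Step 6 — Type: Im(Z) = -0.361 ⇒ leading (phase φ = -0.0°).

PF = 1 (leading, φ = -0.0°)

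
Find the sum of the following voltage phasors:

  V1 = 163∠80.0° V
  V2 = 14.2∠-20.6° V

Step 1 — Convert each phasor to rectangular form:
  V1 = 163·(cos(80.0°) + j·sin(80.0°)) = 28.3 + j160.5 V
  V2 = 14.2·(cos(-20.6°) + j·sin(-20.6°)) = 13.29 - j4.996 V
Step 2 — Sum components: V_total = 41.6 + j155.5 V.
Step 3 — Convert to polar: |V_total| = 161 V, ∠V_total = 75.0°.

V_total = 161∠75.0° V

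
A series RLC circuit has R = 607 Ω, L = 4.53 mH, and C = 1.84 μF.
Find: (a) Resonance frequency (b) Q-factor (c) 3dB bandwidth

Step 1 — Resonance condition Im(Z)=0 gives ω₀ = 1/√(LC).
Step 2 — ω₀ = 1/√(0.00453·1.84e-06) = 1.095e+04 rad/s.
Step 3 — f₀ = ω₀/(2π) = 1743 Hz.
Step 4 — Series Q: Q = ω₀L/R = 1.095e+04·0.00453/607 = 0.08174.
Step 5 — 3dB bandwidth: Δω = ω₀/Q = 1.34e+05 rad/s; BW = Δω/(2π) = 2.133e+04 Hz.

(a) f₀ = 1743 Hz  (b) Q = 0.08174  (c) BW = 2.133e+04 Hz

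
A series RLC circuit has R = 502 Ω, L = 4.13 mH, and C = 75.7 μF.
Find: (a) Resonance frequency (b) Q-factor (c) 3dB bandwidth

Step 1 — Resonance condition Im(Z)=0 gives ω₀ = 1/√(LC).
Step 2 — ω₀ = 1/√(0.00413·7.57e-05) = 1788 rad/s.
Step 3 — f₀ = ω₀/(2π) = 284.6 Hz.
Step 4 — Series Q: Q = ω₀L/R = 1788·0.00413/502 = 0.01471.
Step 5 — 3dB bandwidth: Δω = ω₀/Q = 1.215e+05 rad/s; BW = Δω/(2π) = 1.935e+04 Hz.

(a) f₀ = 284.6 Hz  (b) Q = 0.01471  (c) BW = 1.935e+04 Hz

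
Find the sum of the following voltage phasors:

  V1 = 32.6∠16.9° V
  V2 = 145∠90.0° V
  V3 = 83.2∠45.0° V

Step 1 — Convert each phasor to rectangular form:
  V1 = 32.6·(cos(16.9°) + j·sin(16.9°)) = 31.19 + j9.477 V
  V2 = 145·(cos(90.0°) + j·sin(90.0°)) = 0 + j145 V
  V3 = 83.2·(cos(45.0°) + j·sin(45.0°)) = 58.83 + j58.83 V
Step 2 — Sum components: V_total = 90.02 + j213.3 V.
Step 3 — Convert to polar: |V_total| = 231.5 V, ∠V_total = 67.1°.

V_total = 231.5∠67.1° V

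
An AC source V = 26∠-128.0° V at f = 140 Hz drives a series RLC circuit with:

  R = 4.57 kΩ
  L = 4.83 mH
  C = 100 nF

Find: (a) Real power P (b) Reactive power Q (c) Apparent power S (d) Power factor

Step 1 — Angular frequency: ω = 2π·f = 2π·140 = 879.6 rad/s.
Step 2 — Component impedances:
  R: Z = R = 4570 Ω
  L: Z = jωL = j·879.6·0.00483 = 0 + j4.249 Ω
  C: Z = 1/(jωC) = -j/(ω·C) = 0 - j1.137e+04 Ω
Step 3 — Series combination: Z_total = R + L + C = 4570 - j1.136e+04 Ω = 1.225e+04∠-68.1° Ω.
Step 4 — Source phasor: V = 26∠-128.0° V = -16.01 - j20.49 V.
Step 5 — Current: I = V / Z = 0.001064 - j0.001837 A = 0.002123∠-59.9° A.
Step 6 — Complex power: S = V·I* = 0.02059 - j0.05121 VA.
Step 7 — Real power: P = Re(S) = 0.02059 W.
Step 8 — Reactive power: Q = Im(S) = -0.05121 VAR.
Step 9 — Apparent power: |S| = 0.05519 VA.
Step 10 — Power factor: PF = P/|S| = 0.3731 (leading).

(a) P = 0.02059 W  (b) Q = -0.05121 VAR  (c) S = 0.05519 VA  (d) PF = 0.3731 (leading)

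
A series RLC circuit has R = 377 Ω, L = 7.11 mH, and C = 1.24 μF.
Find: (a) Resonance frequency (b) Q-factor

Step 1 — Resonance condition Im(Z)=0 gives ω₀ = 1/√(LC).
Step 2 — ω₀ = 1/√(0.00711·1.24e-06) = 1.065e+04 rad/s.
Step 3 — f₀ = ω₀/(2π) = 1695 Hz.
Step 4 — Series Q: Q = ω₀L/R = 1.065e+04·0.00711/377 = 0.2009.

(a) f₀ = 1695 Hz  (b) Q = 0.2009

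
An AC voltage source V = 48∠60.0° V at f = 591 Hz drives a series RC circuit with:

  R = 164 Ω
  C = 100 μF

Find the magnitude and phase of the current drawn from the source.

Step 1 — Angular frequency: ω = 2π·f = 2π·591 = 3713 rad/s.
Step 2 — Component impedances:
  R: Z = R = 164 Ω
  C: Z = 1/(jωC) = -j/(ω·C) = 0 - j2.693 Ω
Step 3 — Series combination: Z_total = R + C = 164 - j2.693 Ω = 164∠-0.9° Ω.
Step 4 — Source phasor: V = 48∠60.0° V = 24 + j41.57 V.
Step 5 — Ohm's law: I = V / Z_total = (24 + j41.57) / (164 - j2.693) = 0.1421 + j0.2558 A.
Step 6 — Convert to polar: |I| = 0.2926 A, ∠I = 60.9°.

I = 0.2926∠60.9° A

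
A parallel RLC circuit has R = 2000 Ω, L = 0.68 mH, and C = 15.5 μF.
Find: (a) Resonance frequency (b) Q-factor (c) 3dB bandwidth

Step 1 — Resonance: ω₀ = 1/√(LC) = 1/√(0.00068·1.55e-05) = 9740 rad/s.
Step 2 — f₀ = ω₀/(2π) = 1550 Hz.
Step 3 — Parallel Q: Q = R/(ω₀L) = 2000/(9740·0.00068) = 302.
Step 4 — Bandwidth: Δω = ω₀/Q = 32.26 rad/s; BW = Δω/(2π) = 5.134 Hz.

(a) f₀ = 1550 Hz  (b) Q = 302  (c) BW = 5.134 Hz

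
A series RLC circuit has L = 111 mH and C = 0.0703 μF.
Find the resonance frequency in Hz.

Step 1 — Resonance condition Im(Z)=0 gives ω₀ = 1/√(LC).
Step 2 — ω₀ = 1/√(0.111·7.03e-08) = 1.132e+04 rad/s.
Step 3 — f₀ = ω₀/(2π) = 1802 Hz.

f₀ = 1802 Hz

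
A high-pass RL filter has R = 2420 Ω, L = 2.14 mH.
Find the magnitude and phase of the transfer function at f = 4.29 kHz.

Step 1 — Angular frequency: ω = 2π·4290 = 2.695e+04 rad/s.
Step 2 — Transfer function: H(jω) = jωL/(R + jωL).
Step 3 — Numerator jωL = j·57.68; denominator R + jωL = 2420 + j57.68.
Step 4 — H = 0.0005678 + j0.02382.
Step 5 — Magnitude: |H| = 0.02383 (-32.5 dB); phase: φ = 88.6°.

|H| = 0.02383 (-32.5 dB), φ = 88.6°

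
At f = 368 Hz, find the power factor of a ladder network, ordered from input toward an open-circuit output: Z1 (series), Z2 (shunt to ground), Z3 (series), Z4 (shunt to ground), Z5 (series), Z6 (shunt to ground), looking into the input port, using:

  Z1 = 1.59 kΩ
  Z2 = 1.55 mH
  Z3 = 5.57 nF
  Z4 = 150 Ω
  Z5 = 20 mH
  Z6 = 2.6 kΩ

Step 1 — Angular frequency: ω = 2π·f = 2π·368 = 2312 rad/s.
Step 2 — Component impedances:
  Z1: Z = R = 1590 Ω
  Z2: Z = jωL = j·2312·0.00155 = 0 + j3.584 Ω
  Z3: Z = 1/(jωC) = -j/(ω·C) = 0 - j7.765e+04 Ω
  Z4: Z = R = 150 Ω
  Z5: Z = jωL = j·2312·0.02 = 0 + j46.24 Ω
  Z6: Z = R = 2600 Ω
Step 3 — Ladder network (open output): work backward from the far end, alternating series and parallel combinations. Z_in = 1590 + j3.584 Ω = 1590∠0.1° Ω.
Step 4 — Power factor: PF = cos(φ) = Re(Z)/|Z| = 1590/1590 = 1.
Step 5 — Type: Im(Z) = 3.584 ⇒ lagging (phase φ = 0.1°).

PF = 1 (lagging, φ = 0.1°)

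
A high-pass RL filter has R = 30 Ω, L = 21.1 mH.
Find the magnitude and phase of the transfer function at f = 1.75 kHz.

Step 1 — Angular frequency: ω = 2π·1750 = 1.1e+04 rad/s.
Step 2 — Transfer function: H(jω) = jωL/(R + jωL).
Step 3 — Numerator jωL = j·232; denominator R + jωL = 30 + j232.
Step 4 — H = 0.9836 + j0.1272.
Step 5 — Magnitude: |H| = 0.9917 (-0.1 dB); phase: φ = 7.4°.

|H| = 0.9917 (-0.1 dB), φ = 7.4°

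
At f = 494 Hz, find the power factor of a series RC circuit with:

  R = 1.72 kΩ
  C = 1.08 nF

Step 1 — Angular frequency: ω = 2π·f = 2π·494 = 3104 rad/s.
Step 2 — Component impedances:
  R: Z = R = 1720 Ω
  C: Z = 1/(jωC) = -j/(ω·C) = 0 - j2.983e+05 Ω
Step 3 — Series combination: Z_total = R + C = 1720 - j2.983e+05 Ω = 2.983e+05∠-89.7° Ω.
Step 4 — Power factor: PF = cos(φ) = Re(Z)/|Z| = 1720/2.983e+05 = 0.005766.
Step 5 — Type: Im(Z) = -2.983e+05 ⇒ leading (phase φ = -89.7°).

PF = 0.005766 (leading, φ = -89.7°)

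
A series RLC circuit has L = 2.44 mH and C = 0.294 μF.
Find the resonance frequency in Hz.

Step 1 — Resonance condition Im(Z)=0 gives ω₀ = 1/√(LC).
Step 2 — ω₀ = 1/√(0.00244·2.94e-07) = 3.734e+04 rad/s.
Step 3 — f₀ = ω₀/(2π) = 5942 Hz.

f₀ = 5942 Hz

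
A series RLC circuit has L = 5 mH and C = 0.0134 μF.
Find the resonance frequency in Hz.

Step 1 — Resonance condition Im(Z)=0 gives ω₀ = 1/√(LC).
Step 2 — ω₀ = 1/√(0.005·1.34e-08) = 1.222e+05 rad/s.
Step 3 — f₀ = ω₀/(2π) = 1.944e+04 Hz.

f₀ = 1.944e+04 Hz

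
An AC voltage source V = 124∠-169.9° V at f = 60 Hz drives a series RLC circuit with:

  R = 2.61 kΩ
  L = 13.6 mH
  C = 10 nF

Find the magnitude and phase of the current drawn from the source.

Step 1 — Angular frequency: ω = 2π·f = 2π·60 = 377 rad/s.
Step 2 — Component impedances:
  R: Z = R = 2610 Ω
  L: Z = jωL = j·377·0.0136 = 0 + j5.127 Ω
  C: Z = 1/(jωC) = -j/(ω·C) = 0 - j2.653e+05 Ω
Step 3 — Series combination: Z_total = R + L + C = 2610 - j2.653e+05 Ω = 2.653e+05∠-89.4° Ω.
Step 4 — Source phasor: V = 124∠-169.9° V = -122.1 - j21.75 V.
Step 5 — Ohm's law: I = V / Z_total = (-122.1 - j21.75) / (2610 - j2.653e+05) = 7.744e-05 - j0.000461 A.
Step 6 — Convert to polar: |I| = 0.0004675 A, ∠I = -80.5°.

I = 0.0004675∠-80.5° A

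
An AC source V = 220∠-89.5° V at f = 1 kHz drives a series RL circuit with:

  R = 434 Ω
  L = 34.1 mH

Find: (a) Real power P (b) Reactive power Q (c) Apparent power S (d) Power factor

Step 1 — Angular frequency: ω = 2π·f = 2π·1000 = 6283 rad/s.
Step 2 — Component impedances:
  R: Z = R = 434 Ω
  L: Z = jωL = j·6283·0.0341 = 0 + j214.3 Ω
Step 3 — Series combination: Z_total = R + L = 434 + j214.3 Ω = 484∠26.3° Ω.
Step 4 — Source phasor: V = 220∠-89.5° V = 1.92 - j220 V.
Step 5 — Current: I = V / Z = -0.1976 - j0.4093 A = 0.4545∠-115.8° A.
Step 6 — Complex power: S = V·I* = 89.67 + j44.27 VA.
Step 7 — Real power: P = Re(S) = 89.67 W.
Step 8 — Reactive power: Q = Im(S) = 44.27 VAR.
Step 9 — Apparent power: |S| = 100 VA.
Step 10 — Power factor: PF = P/|S| = 0.8967 (lagging).

(a) P = 89.67 W  (b) Q = 44.27 VAR  (c) S = 100 VA  (d) PF = 0.8967 (lagging)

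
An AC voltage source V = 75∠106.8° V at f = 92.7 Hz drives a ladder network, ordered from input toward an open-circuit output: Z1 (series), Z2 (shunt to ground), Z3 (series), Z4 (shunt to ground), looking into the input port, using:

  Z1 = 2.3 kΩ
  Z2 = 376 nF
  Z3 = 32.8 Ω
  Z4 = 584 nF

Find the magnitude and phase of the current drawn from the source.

Step 1 — Angular frequency: ω = 2π·f = 2π·92.7 = 582.5 rad/s.
Step 2 — Component impedances:
  Z1: Z = R = 2300 Ω
  Z2: Z = 1/(jωC) = -j/(ω·C) = 0 - j4566 Ω
  Z3: Z = R = 32.8 Ω
  Z4: Z = 1/(jωC) = -j/(ω·C) = 0 - j2940 Ω
Step 3 — Ladder network (open output): work backward from the far end, alternating series and parallel combinations. Z_in = 2312 - j1788 Ω = 2923∠-37.7° Ω.
Step 4 — Source phasor: V = 75∠106.8° V = -21.68 + j71.8 V.
Step 5 — Ohm's law: I = V / Z_total = (-21.68 + j71.8) / (2312 - j1788) = -0.02089 + j0.01489 A.
Step 6 — Convert to polar: |I| = 0.02566 A, ∠I = 144.5°.

I = 0.02566∠144.5° A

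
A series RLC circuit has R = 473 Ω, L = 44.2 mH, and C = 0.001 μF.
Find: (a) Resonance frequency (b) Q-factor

Step 1 — Resonance condition Im(Z)=0 gives ω₀ = 1/√(LC).
Step 2 — ω₀ = 1/√(0.0442·1e-09) = 1.504e+05 rad/s.
Step 3 — f₀ = ω₀/(2π) = 2.394e+04 Hz.
Step 4 — Series Q: Q = ω₀L/R = 1.504e+05·0.0442/473 = 14.06.

(a) f₀ = 2.394e+04 Hz  (b) Q = 14.06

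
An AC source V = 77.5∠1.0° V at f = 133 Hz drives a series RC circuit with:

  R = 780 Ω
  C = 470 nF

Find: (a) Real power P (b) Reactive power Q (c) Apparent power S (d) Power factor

Step 1 — Angular frequency: ω = 2π·f = 2π·133 = 835.7 rad/s.
Step 2 — Component impedances:
  R: Z = R = 780 Ω
  C: Z = 1/(jωC) = -j/(ω·C) = 0 - j2546 Ω
Step 3 — Series combination: Z_total = R + C = 780 - j2546 Ω = 2663∠-73.0° Ω.
Step 4 — Source phasor: V = 77.5∠1.0° V = 77.49 + j1.353 V.
Step 5 — Current: I = V / Z = 0.008038 + j0.02797 A = 0.0291∠74.0° A.
Step 6 — Complex power: S = V·I* = 0.6607 - j2.157 VA.
Step 7 — Real power: P = Re(S) = 0.6607 W.
Step 8 — Reactive power: Q = Im(S) = -2.157 VAR.
Step 9 — Apparent power: |S| = 2.256 VA.
Step 10 — Power factor: PF = P/|S| = 0.2929 (leading).

(a) P = 0.6607 W  (b) Q = -2.157 VAR  (c) S = 2.256 VA  (d) PF = 0.2929 (leading)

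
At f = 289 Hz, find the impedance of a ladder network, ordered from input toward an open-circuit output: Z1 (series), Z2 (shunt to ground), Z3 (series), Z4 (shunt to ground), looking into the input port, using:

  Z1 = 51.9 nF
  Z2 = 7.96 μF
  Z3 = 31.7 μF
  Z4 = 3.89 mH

Step 1 — Angular frequency: ω = 2π·f = 2π·289 = 1816 rad/s.
Step 2 — Component impedances:
  Z1: Z = 1/(jωC) = -j/(ω·C) = 0 - j1.061e+04 Ω
  Z2: Z = 1/(jωC) = -j/(ω·C) = 0 - j69.18 Ω
  Z3: Z = 1/(jωC) = -j/(ω·C) = 0 - j17.37 Ω
  Z4: Z = jωL = j·1816·0.00389 = 0 + j7.064 Ω
Step 3 — Ladder network (open output): work backward from the far end, alternating series and parallel combinations. Z_in = 0 - j1.062e+04 Ω = 1.062e+04∠-90.0° Ω.

Z = 0 - j1.062e+04 Ω = 1.062e+04∠-90.0° Ω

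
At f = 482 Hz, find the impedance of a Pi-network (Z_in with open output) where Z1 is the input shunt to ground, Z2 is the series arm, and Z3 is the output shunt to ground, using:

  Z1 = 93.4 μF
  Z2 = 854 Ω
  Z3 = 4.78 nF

Step 1 — Angular frequency: ω = 2π·f = 2π·482 = 3028 rad/s.
Step 2 — Component impedances:
  Z1: Z = 1/(jωC) = -j/(ω·C) = 0 - j3.535 Ω
  Z2: Z = R = 854 Ω
  Z3: Z = 1/(jωC) = -j/(ω·C) = 0 - j6.908e+04 Ω
Step 3 — With open output, the series arm Z2 and the output shunt Z3 appear in series to ground: Z2 + Z3 = 854 - j6.908e+04 Ω.
Step 4 — Parallel with input shunt Z1: Z_in = Z1 || (Z2 + Z3) = 2.236e-06 - j3.535 Ω = 3.535∠-90.0° Ω.

Z = 2.236e-06 - j3.535 Ω = 3.535∠-90.0° Ω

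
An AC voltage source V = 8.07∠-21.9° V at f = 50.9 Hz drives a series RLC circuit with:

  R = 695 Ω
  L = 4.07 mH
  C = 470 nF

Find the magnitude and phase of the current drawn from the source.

Step 1 — Angular frequency: ω = 2π·f = 2π·50.9 = 319.8 rad/s.
Step 2 — Component impedances:
  R: Z = R = 695 Ω
  L: Z = jωL = j·319.8·0.00407 = 0 + j1.302 Ω
  C: Z = 1/(jωC) = -j/(ω·C) = 0 - j6653 Ω
Step 3 — Series combination: Z_total = R + L + C = 695 - j6651 Ω = 6688∠-84.0° Ω.
Step 4 — Source phasor: V = 8.07∠-21.9° V = 7.488 - j3.01 V.
Step 5 — Ohm's law: I = V / Z_total = (7.488 - j3.01) / (695 - j6651) = 0.000564 + j0.001067 A.
Step 6 — Convert to polar: |I| = 0.001207 A, ∠I = 62.1°.

I = 0.001207∠62.1° A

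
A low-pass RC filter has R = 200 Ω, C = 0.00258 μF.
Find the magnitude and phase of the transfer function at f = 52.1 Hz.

Step 1 — Angular frequency: ω = 2π·52.1 = 327.4 rad/s.
Step 2 — Transfer function: H(jω) = 1/(1 + jωRC).
Step 3 — Denominator: 1 + jωRC = 1 + j·327.4·200·2.58e-09 = 1 + j0.0001689.
Step 4 — H = 1 - j0.0001689.
Step 5 — Magnitude: |H| = 1 (-0.0 dB); phase: φ = -0.0°.

|H| = 1 (-0.0 dB), φ = -0.0°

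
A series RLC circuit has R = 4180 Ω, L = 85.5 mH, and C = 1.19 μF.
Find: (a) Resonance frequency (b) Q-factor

Step 1 — Resonance condition Im(Z)=0 gives ω₀ = 1/√(LC).
Step 2 — ω₀ = 1/√(0.0855·1.19e-06) = 3135 rad/s.
Step 3 — f₀ = ω₀/(2π) = 499 Hz.
Step 4 — Series Q: Q = ω₀L/R = 3135·0.0855/4180 = 0.06413.

(a) f₀ = 499 Hz  (b) Q = 0.06413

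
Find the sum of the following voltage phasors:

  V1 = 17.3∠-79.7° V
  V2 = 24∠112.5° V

Step 1 — Convert each phasor to rectangular form:
  V1 = 17.3·(cos(-79.7°) + j·sin(-79.7°)) = 3.093 - j17.02 V
  V2 = 24·(cos(112.5°) + j·sin(112.5°)) = -9.184 + j22.17 V
Step 2 — Sum components: V_total = -6.091 + j5.152 V.
Step 3 — Convert to polar: |V_total| = 7.978 V, ∠V_total = 139.8°.

V_total = 7.978∠139.8° V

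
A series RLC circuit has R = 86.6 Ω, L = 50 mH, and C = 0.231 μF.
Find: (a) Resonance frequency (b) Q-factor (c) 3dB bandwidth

Step 1 — Resonance: ω₀ = 1/√(LC) = 1/√(0.05·2.31e-07) = 9305 rad/s.
Step 2 — f₀ = ω₀/(2π) = 1481 Hz.
Step 3 — Series Q: Q = ω₀L/R = 9305·0.05/86.6 = 5.372.
Step 4 — Bandwidth: Δω = ω₀/Q = 1732 rad/s; BW = Δω/(2π) = 275.7 Hz.

(a) f₀ = 1481 Hz  (b) Q = 5.372  (c) BW = 275.7 Hz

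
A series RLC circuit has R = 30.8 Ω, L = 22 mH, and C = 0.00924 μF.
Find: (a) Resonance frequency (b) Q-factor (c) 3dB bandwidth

Step 1 — Resonance condition Im(Z)=0 gives ω₀ = 1/√(LC).
Step 2 — ω₀ = 1/√(0.022·9.24e-09) = 7.014e+04 rad/s.
Step 3 — f₀ = ω₀/(2π) = 1.116e+04 Hz.
Step 4 — Series Q: Q = ω₀L/R = 7.014e+04·0.022/30.8 = 50.1.
Step 5 — 3dB bandwidth: Δω = ω₀/Q = 1400 rad/s; BW = Δω/(2π) = 222.8 Hz.

(a) f₀ = 1.116e+04 Hz  (b) Q = 50.1  (c) BW = 222.8 Hz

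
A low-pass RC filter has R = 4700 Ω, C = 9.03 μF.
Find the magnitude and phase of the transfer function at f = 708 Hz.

Step 1 — Angular frequency: ω = 2π·708 = 4448 rad/s.
Step 2 — Transfer function: H(jω) = 1/(1 + jωRC).
Step 3 — Denominator: 1 + jωRC = 1 + j·4448·4700·9.03e-06 = 1 + j188.8.
Step 4 — H = 2.805e-05 - j0.005297.
Step 5 — Magnitude: |H| = 0.005297 (-45.5 dB); phase: φ = -89.7°.

|H| = 0.005297 (-45.5 dB), φ = -89.7°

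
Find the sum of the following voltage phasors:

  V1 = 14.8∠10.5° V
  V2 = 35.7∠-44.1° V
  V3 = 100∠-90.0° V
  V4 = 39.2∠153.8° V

Step 1 — Convert each phasor to rectangular form:
  V1 = 14.8·(cos(10.5°) + j·sin(10.5°)) = 14.55 + j2.697 V
  V2 = 35.7·(cos(-44.1°) + j·sin(-44.1°)) = 25.64 - j24.84 V
  V3 = 100·(cos(-90.0°) + j·sin(-90.0°)) = 0 - j100 V
  V4 = 39.2·(cos(153.8°) + j·sin(153.8°)) = -35.17 + j17.31 V
Step 2 — Sum components: V_total = 5.017 - j104.8 V.
Step 3 — Convert to polar: |V_total| = 105 V, ∠V_total = -87.3°.

V_total = 105∠-87.3° V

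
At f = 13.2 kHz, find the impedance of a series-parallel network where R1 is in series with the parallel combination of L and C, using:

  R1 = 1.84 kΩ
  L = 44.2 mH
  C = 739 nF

Step 1 — Angular frequency: ω = 2π·f = 2π·1.32e+04 = 8.294e+04 rad/s.
Step 2 — Component impedances:
  R1: Z = R = 1840 Ω
  L: Z = jωL = j·8.294e+04·0.0442 = 0 + j3666 Ω
  C: Z = 1/(jωC) = -j/(ω·C) = 0 - j16.32 Ω
Step 3 — Parallel branch: L || C = 1/(1/L + 1/C) = 0 - j16.39 Ω.
Step 4 — Series with R1: Z_total = R1 + (L || C) = 1840 - j16.39 Ω = 1840∠-0.5° Ω.

Z = 1840 - j16.39 Ω = 1840∠-0.5° Ω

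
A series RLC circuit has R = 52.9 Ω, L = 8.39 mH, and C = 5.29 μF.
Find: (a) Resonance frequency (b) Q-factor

Step 1 — Resonance condition Im(Z)=0 gives ω₀ = 1/√(LC).
Step 2 — ω₀ = 1/√(0.00839·5.29e-06) = 4747 rad/s.
Step 3 — f₀ = ω₀/(2π) = 755.5 Hz.
Step 4 — Series Q: Q = ω₀L/R = 4747·0.00839/52.9 = 0.7528.

(a) f₀ = 755.5 Hz  (b) Q = 0.7528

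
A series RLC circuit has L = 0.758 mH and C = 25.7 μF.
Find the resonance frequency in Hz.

Step 1 — Resonance condition Im(Z)=0 gives ω₀ = 1/√(LC).
Step 2 — ω₀ = 1/√(0.000758·2.57e-05) = 7165 rad/s.
Step 3 — f₀ = ω₀/(2π) = 1140 Hz.

f₀ = 1140 Hz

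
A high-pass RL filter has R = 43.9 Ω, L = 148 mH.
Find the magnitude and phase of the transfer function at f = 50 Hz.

Step 1 — Angular frequency: ω = 2π·50 = 314.2 rad/s.
Step 2 — Transfer function: H(jω) = jωL/(R + jωL).
Step 3 — Numerator jωL = j·46.5; denominator R + jωL = 43.9 + j46.5.
Step 4 — H = 0.5287 + j0.4992.
Step 5 — Magnitude: |H| = 0.7271 (-2.8 dB); phase: φ = 43.4°.

|H| = 0.7271 (-2.8 dB), φ = 43.4°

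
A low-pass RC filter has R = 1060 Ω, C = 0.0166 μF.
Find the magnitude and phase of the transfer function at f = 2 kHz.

Step 1 — Angular frequency: ω = 2π·2000 = 1.257e+04 rad/s.
Step 2 — Transfer function: H(jω) = 1/(1 + jωRC).
Step 3 — Denominator: 1 + jωRC = 1 + j·1.257e+04·1060·1.66e-08 = 1 + j0.2211.
Step 4 — H = 0.9534 - j0.2108.
Step 5 — Magnitude: |H| = 0.9764 (-0.2 dB); phase: φ = -12.5°.

|H| = 0.9764 (-0.2 dB), φ = -12.5°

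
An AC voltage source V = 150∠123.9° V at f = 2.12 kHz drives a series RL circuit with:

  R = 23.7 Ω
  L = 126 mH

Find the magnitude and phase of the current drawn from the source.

Step 1 — Angular frequency: ω = 2π·f = 2π·2120 = 1.332e+04 rad/s.
Step 2 — Component impedances:
  R: Z = R = 23.7 Ω
  L: Z = jωL = j·1.332e+04·0.126 = 0 + j1678 Ω
Step 3 — Series combination: Z_total = R + L = 23.7 + j1678 Ω = 1679∠89.2° Ω.
Step 4 — Source phasor: V = 150∠123.9° V = -83.66 + j124.5 V.
Step 5 — Ohm's law: I = V / Z_total = (-83.66 + j124.5) / (23.7 + j1678) = 0.07346 + j0.05088 A.
Step 6 — Convert to polar: |I| = 0.08936 A, ∠I = 34.7°.

I = 0.08936∠34.7° A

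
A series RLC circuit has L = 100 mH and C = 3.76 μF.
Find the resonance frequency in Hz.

Step 1 — Resonance condition Im(Z)=0 gives ω₀ = 1/√(LC).
Step 2 — ω₀ = 1/√(0.1·3.76e-06) = 1631 rad/s.
Step 3 — f₀ = ω₀/(2π) = 259.6 Hz.

f₀ = 259.6 Hz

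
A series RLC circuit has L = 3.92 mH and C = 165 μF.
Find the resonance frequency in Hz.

Step 1 — Resonance condition Im(Z)=0 gives ω₀ = 1/√(LC).
Step 2 — ω₀ = 1/√(0.00392·0.000165) = 1243 rad/s.
Step 3 — f₀ = ω₀/(2π) = 197.9 Hz.

f₀ = 197.9 Hz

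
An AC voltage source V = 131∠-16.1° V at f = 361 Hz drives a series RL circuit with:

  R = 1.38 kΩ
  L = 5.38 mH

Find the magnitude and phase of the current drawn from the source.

Step 1 — Angular frequency: ω = 2π·f = 2π·361 = 2268 rad/s.
Step 2 — Component impedances:
  R: Z = R = 1380 Ω
  L: Z = jωL = j·2268·0.00538 = 0 + j12.2 Ω
Step 3 — Series combination: Z_total = R + L = 1380 + j12.2 Ω = 1380∠0.5° Ω.
Step 4 — Source phasor: V = 131∠-16.1° V = 125.9 - j36.33 V.
Step 5 — Ohm's law: I = V / Z_total = (125.9 - j36.33) / (1380 + j12.2) = 0.09096 - j0.02713 A.
Step 6 — Convert to polar: |I| = 0.09492 A, ∠I = -16.6°.

I = 0.09492∠-16.6° A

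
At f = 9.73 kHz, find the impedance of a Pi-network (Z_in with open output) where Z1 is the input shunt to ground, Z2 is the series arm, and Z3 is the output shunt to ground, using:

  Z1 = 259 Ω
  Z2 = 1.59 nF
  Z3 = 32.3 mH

Step 1 — Angular frequency: ω = 2π·f = 2π·9730 = 6.114e+04 rad/s.
Step 2 — Component impedances:
  Z1: Z = R = 259 Ω
  Z2: Z = 1/(jωC) = -j/(ω·C) = 0 - j1.029e+04 Ω
  Z3: Z = jωL = j·6.114e+04·0.0323 = 0 + j1975 Ω
Step 3 — With open output, the series arm Z2 and the output shunt Z3 appear in series to ground: Z2 + Z3 = 0 - j8313 Ω.
Step 4 — Parallel with input shunt Z1: Z_in = Z1 || (Z2 + Z3) = 258.7 - j8.062 Ω = 258.9∠-1.8° Ω.

Z = 258.7 - j8.062 Ω = 258.9∠-1.8° Ω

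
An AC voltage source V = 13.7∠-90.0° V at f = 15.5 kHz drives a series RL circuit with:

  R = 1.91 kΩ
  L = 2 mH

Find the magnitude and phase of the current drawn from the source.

Step 1 — Angular frequency: ω = 2π·f = 2π·1.55e+04 = 9.739e+04 rad/s.
Step 2 — Component impedances:
  R: Z = R = 1910 Ω
  L: Z = jωL = j·9.739e+04·0.002 = 0 + j194.8 Ω
Step 3 — Series combination: Z_total = R + L = 1910 + j194.8 Ω = 1920∠5.8° Ω.
Step 4 — Source phasor: V = 13.7∠-90.0° V = 0 - j13.7 V.
Step 5 — Ohm's law: I = V / Z_total = (0 - j13.7) / (1910 + j194.8) = -0.0007239 - j0.007099 A.
Step 6 — Convert to polar: |I| = 0.007136 A, ∠I = -95.8°.

I = 0.007136∠-95.8° A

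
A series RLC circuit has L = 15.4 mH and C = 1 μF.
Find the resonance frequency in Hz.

Step 1 — Resonance condition Im(Z)=0 gives ω₀ = 1/√(LC).
Step 2 — ω₀ = 1/√(0.0154·1e-06) = 8058 rad/s.
Step 3 — f₀ = ω₀/(2π) = 1283 Hz.

f₀ = 1283 Hz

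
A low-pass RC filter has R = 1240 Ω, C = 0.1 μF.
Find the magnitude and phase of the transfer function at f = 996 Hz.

Step 1 — Angular frequency: ω = 2π·996 = 6258 rad/s.
Step 2 — Transfer function: H(jω) = 1/(1 + jωRC).
Step 3 — Denominator: 1 + jωRC = 1 + j·6258·1240·1e-07 = 1 + j0.776.
Step 4 — H = 0.6242 - j0.4843.
Step 5 — Magnitude: |H| = 0.79 (-2.0 dB); phase: φ = -37.8°.

|H| = 0.79 (-2.0 dB), φ = -37.8°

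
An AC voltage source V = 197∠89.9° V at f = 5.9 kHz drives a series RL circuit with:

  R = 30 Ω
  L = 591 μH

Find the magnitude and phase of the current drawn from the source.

Step 1 — Angular frequency: ω = 2π·f = 2π·5900 = 3.707e+04 rad/s.
Step 2 — Component impedances:
  R: Z = R = 30 Ω
  L: Z = jωL = j·3.707e+04·0.000591 = 0 + j21.91 Ω
Step 3 — Series combination: Z_total = R + L = 30 + j21.91 Ω = 37.15∠36.1° Ω.
Step 4 — Source phasor: V = 197∠89.9° V = 0.3438 + j197 V.
Step 5 — Ohm's law: I = V / Z_total = (0.3438 + j197) / (30 + j21.91) = 3.135 + j4.277 A.
Step 6 — Convert to polar: |I| = 5.303 A, ∠I = 53.8°.

I = 5.303∠53.8° A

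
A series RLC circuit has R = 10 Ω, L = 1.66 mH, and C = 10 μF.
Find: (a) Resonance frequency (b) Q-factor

Step 1 — Resonance condition Im(Z)=0 gives ω₀ = 1/√(LC).
Step 2 — ω₀ = 1/√(0.00166·1e-05) = 7762 rad/s.
Step 3 — f₀ = ω₀/(2π) = 1235 Hz.
Step 4 — Series Q: Q = ω₀L/R = 7762·0.00166/10 = 1.288.

(a) f₀ = 1235 Hz  (b) Q = 1.288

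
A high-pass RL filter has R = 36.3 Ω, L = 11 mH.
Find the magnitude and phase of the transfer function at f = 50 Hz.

Step 1 — Angular frequency: ω = 2π·50 = 314.2 rad/s.
Step 2 — Transfer function: H(jω) = jωL/(R + jωL).
Step 3 — Numerator jωL = j·3.456; denominator R + jωL = 36.3 + j3.456.
Step 4 — H = 0.008982 + j0.09434.
Step 5 — Magnitude: |H| = 0.09477 (-20.5 dB); phase: φ = 84.6°.

|H| = 0.09477 (-20.5 dB), φ = 84.6°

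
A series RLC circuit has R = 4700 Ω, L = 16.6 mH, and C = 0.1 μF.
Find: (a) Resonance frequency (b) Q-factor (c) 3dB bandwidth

Step 1 — Resonance condition Im(Z)=0 gives ω₀ = 1/√(LC).
Step 2 — ω₀ = 1/√(0.0166·1e-07) = 2.454e+04 rad/s.
Step 3 — f₀ = ω₀/(2π) = 3906 Hz.
Step 4 — Series Q: Q = ω₀L/R = 2.454e+04·0.0166/4700 = 0.08669.
Step 5 — 3dB bandwidth: Δω = ω₀/Q = 2.831e+05 rad/s; BW = Δω/(2π) = 4.506e+04 Hz.

(a) f₀ = 3906 Hz  (b) Q = 0.08669  (c) BW = 4.506e+04 Hz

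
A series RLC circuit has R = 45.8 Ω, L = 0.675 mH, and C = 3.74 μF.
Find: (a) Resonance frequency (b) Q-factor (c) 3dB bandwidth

Step 1 — Resonance: ω₀ = 1/√(LC) = 1/√(0.000675·3.74e-06) = 1.99e+04 rad/s.
Step 2 — f₀ = ω₀/(2π) = 3168 Hz.
Step 3 — Series Q: Q = ω₀L/R = 1.99e+04·0.000675/45.8 = 0.2933.
Step 4 — Bandwidth: Δω = ω₀/Q = 6.785e+04 rad/s; BW = Δω/(2π) = 1.08e+04 Hz.

(a) f₀ = 3168 Hz  (b) Q = 0.2933  (c) BW = 1.08e+04 Hz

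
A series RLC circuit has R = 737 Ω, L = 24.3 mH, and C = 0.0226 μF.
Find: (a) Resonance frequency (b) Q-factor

Step 1 — Resonance condition Im(Z)=0 gives ω₀ = 1/√(LC).
Step 2 — ω₀ = 1/√(0.0243·2.26e-08) = 4.267e+04 rad/s.
Step 3 — f₀ = ω₀/(2π) = 6791 Hz.
Step 4 — Series Q: Q = ω₀L/R = 4.267e+04·0.0243/737 = 1.407.

(a) f₀ = 6791 Hz  (b) Q = 1.407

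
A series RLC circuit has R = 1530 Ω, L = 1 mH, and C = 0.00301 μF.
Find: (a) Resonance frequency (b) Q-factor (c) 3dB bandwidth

Step 1 — Resonance condition Im(Z)=0 gives ω₀ = 1/√(LC).
Step 2 — ω₀ = 1/√(0.001·3.01e-09) = 5.764e+05 rad/s.
Step 3 — f₀ = ω₀/(2π) = 9.174e+04 Hz.
Step 4 — Series Q: Q = ω₀L/R = 5.764e+05·0.001/1530 = 0.3767.
Step 5 — 3dB bandwidth: Δω = ω₀/Q = 1.53e+06 rad/s; BW = Δω/(2π) = 2.435e+05 Hz.

(a) f₀ = 9.174e+04 Hz  (b) Q = 0.3767  (c) BW = 2.435e+05 Hz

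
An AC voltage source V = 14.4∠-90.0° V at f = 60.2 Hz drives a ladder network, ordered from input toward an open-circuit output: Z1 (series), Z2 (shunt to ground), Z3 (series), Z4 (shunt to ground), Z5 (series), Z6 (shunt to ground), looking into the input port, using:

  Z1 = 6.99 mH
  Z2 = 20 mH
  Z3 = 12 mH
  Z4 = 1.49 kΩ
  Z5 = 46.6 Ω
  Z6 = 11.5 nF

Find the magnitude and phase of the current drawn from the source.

Step 1 — Angular frequency: ω = 2π·f = 2π·60.2 = 378.2 rad/s.
Step 2 — Component impedances:
  Z1: Z = jωL = j·378.2·0.00699 = 0 + j2.644 Ω
  Z2: Z = jωL = j·378.2·0.02 = 0 + j7.565 Ω
  Z3: Z = jωL = j·378.2·0.012 = 0 + j4.539 Ω
  Z4: Z = R = 1490 Ω
  Z5: Z = R = 46.6 Ω
  Z6: Z = 1/(jωC) = -j/(ω·C) = 0 - j2.299e+05 Ω
Step 3 — Ladder network (open output): work backward from the far end, alternating series and parallel combinations. Z_in = 0.03841 + j10.21 Ω = 10.21∠89.8° Ω.
Step 4 — Source phasor: V = 14.4∠-90.0° V = 0 - j14.4 V.
Step 5 — Ohm's law: I = V / Z_total = (0 - j14.4) / (0.03841 + j10.21) = -1.411 - j0.005307 A.
Step 6 — Convert to polar: |I| = 1.411 A, ∠I = -179.8°.

I = 1.411∠-179.8° A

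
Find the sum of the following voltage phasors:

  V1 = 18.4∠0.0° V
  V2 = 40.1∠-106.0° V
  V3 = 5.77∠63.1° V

Step 1 — Convert each phasor to rectangular form:
  V1 = 18.4·(cos(0.0°) + j·sin(0.0°)) = 18.4 V
  V2 = 40.1·(cos(-106.0°) + j·sin(-106.0°)) = -11.05 - j38.55 V
  V3 = 5.77·(cos(63.1°) + j·sin(63.1°)) = 2.611 + j5.146 V
Step 2 — Sum components: V_total = 9.957 - j33.4 V.
Step 3 — Convert to polar: |V_total| = 34.85 V, ∠V_total = -73.4°.

V_total = 34.85∠-73.4° V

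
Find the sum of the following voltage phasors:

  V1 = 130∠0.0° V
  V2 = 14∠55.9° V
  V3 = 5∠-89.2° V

Step 1 — Convert each phasor to rectangular form:
  V1 = 130·(cos(0.0°) + j·sin(0.0°)) = 130 V
  V2 = 14·(cos(55.9°) + j·sin(55.9°)) = 7.849 + j11.59 V
  V3 = 5·(cos(-89.2°) + j·sin(-89.2°)) = 0.06981 - j5 V
Step 2 — Sum components: V_total = 137.9 + j6.593 V.
Step 3 — Convert to polar: |V_total| = 138.1 V, ∠V_total = 2.7°.

V_total = 138.1∠2.7° V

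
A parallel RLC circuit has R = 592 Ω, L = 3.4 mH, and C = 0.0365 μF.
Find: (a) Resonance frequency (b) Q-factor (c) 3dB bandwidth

Step 1 — Resonance: ω₀ = 1/√(LC) = 1/√(0.0034·3.65e-08) = 8.977e+04 rad/s.
Step 2 — f₀ = ω₀/(2π) = 1.429e+04 Hz.
Step 3 — Parallel Q: Q = R/(ω₀L) = 592/(8.977e+04·0.0034) = 1.94.
Step 4 — Bandwidth: Δω = ω₀/Q = 4.628e+04 rad/s; BW = Δω/(2π) = 7366 Hz.

(a) f₀ = 1.429e+04 Hz  (b) Q = 1.94  (c) BW = 7366 Hz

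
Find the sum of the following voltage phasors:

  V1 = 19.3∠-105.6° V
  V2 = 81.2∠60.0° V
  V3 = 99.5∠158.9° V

Step 1 — Convert each phasor to rectangular form:
  V1 = 19.3·(cos(-105.6°) + j·sin(-105.6°)) = -5.19 - j18.59 V
  V2 = 81.2·(cos(60.0°) + j·sin(60.0°)) = 40.6 + j70.32 V
  V3 = 99.5·(cos(158.9°) + j·sin(158.9°)) = -92.83 + j35.82 V
Step 2 — Sum components: V_total = -57.42 + j87.55 V.
Step 3 — Convert to polar: |V_total| = 104.7 V, ∠V_total = 123.3°.

V_total = 104.7∠123.3° V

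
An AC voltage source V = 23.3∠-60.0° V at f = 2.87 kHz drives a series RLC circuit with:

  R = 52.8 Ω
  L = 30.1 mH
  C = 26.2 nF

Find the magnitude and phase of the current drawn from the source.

Step 1 — Angular frequency: ω = 2π·f = 2π·2870 = 1.803e+04 rad/s.
Step 2 — Component impedances:
  R: Z = R = 52.8 Ω
  L: Z = jωL = j·1.803e+04·0.0301 = 0 + j542.8 Ω
  C: Z = 1/(jωC) = -j/(ω·C) = 0 - j2117 Ω
Step 3 — Series combination: Z_total = R + L + C = 52.8 - j1574 Ω = 1575∠-88.1° Ω.
Step 4 — Source phasor: V = 23.3∠-60.0° V = 11.65 - j20.18 V.
Step 5 — Ohm's law: I = V / Z_total = (11.65 - j20.18) / (52.8 - j1574) = 0.01306 + j0.006964 A.
Step 6 — Convert to polar: |I| = 0.0148 A, ∠I = 28.1°.

I = 0.0148∠28.1° A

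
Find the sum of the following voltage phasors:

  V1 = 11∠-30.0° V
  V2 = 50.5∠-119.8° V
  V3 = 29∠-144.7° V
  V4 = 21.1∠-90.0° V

Step 1 — Convert each phasor to rectangular form:
  V1 = 11·(cos(-30.0°) + j·sin(-30.0°)) = 9.526 - j5.5 V
  V2 = 50.5·(cos(-119.8°) + j·sin(-119.8°)) = -25.1 - j43.82 V
  V3 = 29·(cos(-144.7°) + j·sin(-144.7°)) = -23.67 - j16.76 V
  V4 = 21.1·(cos(-90.0°) + j·sin(-90.0°)) = 0 - j21.1 V
Step 2 — Sum components: V_total = -39.24 - j87.18 V.
Step 3 — Convert to polar: |V_total| = 95.6 V, ∠V_total = -114.2°.

V_total = 95.6∠-114.2° V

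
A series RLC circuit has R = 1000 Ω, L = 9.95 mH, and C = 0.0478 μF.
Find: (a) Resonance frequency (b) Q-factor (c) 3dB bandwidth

Step 1 — Resonance: ω₀ = 1/√(LC) = 1/√(0.00995·4.78e-08) = 4.585e+04 rad/s.
Step 2 — f₀ = ω₀/(2π) = 7298 Hz.
Step 3 — Series Q: Q = ω₀L/R = 4.585e+04·0.00995/1000 = 0.4562.
Step 4 — Bandwidth: Δω = ω₀/Q = 1.005e+05 rad/s; BW = Δω/(2π) = 1.6e+04 Hz.

(a) f₀ = 7298 Hz  (b) Q = 0.4562  (c) BW = 1.6e+04 Hz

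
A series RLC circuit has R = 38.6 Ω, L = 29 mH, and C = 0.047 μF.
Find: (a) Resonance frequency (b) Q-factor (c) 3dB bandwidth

Step 1 — Resonance: ω₀ = 1/√(LC) = 1/√(0.029·4.7e-08) = 2.709e+04 rad/s.
Step 2 — f₀ = ω₀/(2π) = 4311 Hz.
Step 3 — Series Q: Q = ω₀L/R = 2.709e+04·0.029/38.6 = 20.35.
Step 4 — Bandwidth: Δω = ω₀/Q = 1331 rad/s; BW = Δω/(2π) = 211.8 Hz.

(a) f₀ = 4311 Hz  (b) Q = 20.35  (c) BW = 211.8 Hz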